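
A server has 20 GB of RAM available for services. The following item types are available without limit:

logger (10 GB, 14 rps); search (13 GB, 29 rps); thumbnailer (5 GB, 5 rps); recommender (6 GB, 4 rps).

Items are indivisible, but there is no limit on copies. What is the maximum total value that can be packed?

34 rps

Best value-per-unit is search at 29/13; filling with it alone gives 1×29 = 29.
Optimal mix: 1×search + 1×thumbnailer → memory 18, value 34.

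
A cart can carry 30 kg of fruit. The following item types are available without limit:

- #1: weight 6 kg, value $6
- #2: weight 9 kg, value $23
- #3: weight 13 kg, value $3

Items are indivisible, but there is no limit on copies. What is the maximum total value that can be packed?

$69

Best value-per-unit is #2 at 23/9, and filling with it alone uses weight 3×9=27. No mix of the others beats 3×23 = 69.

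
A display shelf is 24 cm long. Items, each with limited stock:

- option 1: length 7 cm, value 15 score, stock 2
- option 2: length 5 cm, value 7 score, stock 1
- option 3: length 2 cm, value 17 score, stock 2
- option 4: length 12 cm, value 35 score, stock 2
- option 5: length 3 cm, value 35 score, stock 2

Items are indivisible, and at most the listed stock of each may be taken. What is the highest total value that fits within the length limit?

Top feasible selections:
- 2×option 3 + 1×option 4 + 2×option 5: length 22, value 139
- 2×option 1 + 2×option 3 + 2×option 5: length 24, value 134
- 1×option 1 + 1×option 2 + 2×option 3 + 2×option 5: length 22, value 126
- 1×option 3 + 1×option 4 + 2×option 5: length 20, value 122
Best: 139 score.

139 score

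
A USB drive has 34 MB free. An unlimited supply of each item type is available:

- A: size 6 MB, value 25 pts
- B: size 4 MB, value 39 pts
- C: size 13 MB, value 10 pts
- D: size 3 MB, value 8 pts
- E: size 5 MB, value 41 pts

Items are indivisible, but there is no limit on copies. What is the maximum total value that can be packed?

Best value-per-unit is B at 39/4; filling with it alone gives 8×39 = 312.
Optimal mix: 6×B + 2×E → size 34, value 316.

316 pts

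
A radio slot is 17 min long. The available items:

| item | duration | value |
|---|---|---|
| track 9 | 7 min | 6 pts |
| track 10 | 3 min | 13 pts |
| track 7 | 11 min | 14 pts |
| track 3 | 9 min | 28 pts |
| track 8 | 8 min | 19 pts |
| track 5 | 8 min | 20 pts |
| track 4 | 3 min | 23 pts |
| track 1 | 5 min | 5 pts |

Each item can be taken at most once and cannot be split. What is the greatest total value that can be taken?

Check high-value combinations within 17 min:
- track 10+track 3+track 4: duration 3+9+3=15, value 13+28+23=64
- track 10+track 5+track 4: duration 3+8+3=14, value 13+20+23=56
- track 3+track 4+track 1: duration 9+3+5=17, value 28+23+5=56
Best: 64 pts.

64 pts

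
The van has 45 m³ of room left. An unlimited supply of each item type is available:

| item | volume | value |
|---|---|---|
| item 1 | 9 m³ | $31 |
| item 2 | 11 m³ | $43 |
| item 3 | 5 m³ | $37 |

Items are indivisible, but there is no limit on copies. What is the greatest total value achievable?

$333

Best value-per-unit is item 3 at 37/5, and filling with it alone uses volume 9×5=45. No mix of the others beats 9×37 = 333.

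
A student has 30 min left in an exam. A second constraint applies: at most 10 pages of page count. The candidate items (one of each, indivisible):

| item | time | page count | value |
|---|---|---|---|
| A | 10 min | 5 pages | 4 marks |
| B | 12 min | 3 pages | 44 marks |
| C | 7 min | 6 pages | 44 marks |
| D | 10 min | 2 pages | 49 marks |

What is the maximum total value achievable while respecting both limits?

Feasible sets respecting both limits:
- B+D: time 22, page count 5, value 93
- C+D: time 17, page count 8, value 93
- B+C: time 19, page count 9, value 88
Best: 93 marks.

93 marks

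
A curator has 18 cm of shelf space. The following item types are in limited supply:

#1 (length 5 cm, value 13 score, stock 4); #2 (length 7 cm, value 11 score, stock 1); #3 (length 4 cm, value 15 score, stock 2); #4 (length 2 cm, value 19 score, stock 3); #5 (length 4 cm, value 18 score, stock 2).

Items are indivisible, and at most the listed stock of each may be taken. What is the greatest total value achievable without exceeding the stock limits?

108 score

Top feasible selections:
- 1×#3 + 3×#4 + 2×#5: length 18, value 108
- 2×#3 + 3×#4 + 1×#5: length 18, value 105
Best: 108 score.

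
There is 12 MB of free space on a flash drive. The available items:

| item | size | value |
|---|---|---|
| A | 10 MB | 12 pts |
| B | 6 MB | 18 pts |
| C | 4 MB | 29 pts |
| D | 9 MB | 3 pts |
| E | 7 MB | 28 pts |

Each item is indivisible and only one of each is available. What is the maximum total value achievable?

Check high-value combinations within 12 MB:
- C+E: size 4+7=11, value 29+28=57
- B+C: size 6+4=10, value 18+29=47
- C: size 4, value 29
- E: size 7, value 28
Best: 57 pts.

57 pts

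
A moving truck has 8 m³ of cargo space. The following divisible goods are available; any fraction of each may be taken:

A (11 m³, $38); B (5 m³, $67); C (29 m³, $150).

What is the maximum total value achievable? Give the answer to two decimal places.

Take in order of value per unit:
- B (67/5 per unit): all 5 → value 67, running total 67.00
- C (150/29 per unit): 3 of 29 → value 3×150/29 = 15.5172, running total 82.52
Total 82.52.

82.52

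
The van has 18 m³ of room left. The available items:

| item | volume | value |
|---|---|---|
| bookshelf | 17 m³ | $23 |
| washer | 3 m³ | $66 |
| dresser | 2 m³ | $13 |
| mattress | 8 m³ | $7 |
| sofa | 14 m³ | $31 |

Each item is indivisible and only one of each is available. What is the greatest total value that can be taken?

$97

This is a 0/1 knapsack; check combinations near the capacity.
- washer+sofa: volume 3+14=17, value 66+31=97
- washer+dresser+mattress: volume 3+2+8=13, value 66+13+7=86
- washer+dresser: volume 3+2=5, value 66+13=79
Best: $97.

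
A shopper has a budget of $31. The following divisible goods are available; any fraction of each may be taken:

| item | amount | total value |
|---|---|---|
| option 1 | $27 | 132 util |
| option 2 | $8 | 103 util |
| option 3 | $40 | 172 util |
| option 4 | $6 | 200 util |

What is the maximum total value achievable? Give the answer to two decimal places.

Take in order of value per unit:
- option 4 (200/6 per unit): all 6 → value 200, running total 200.00
- option 2 (103/8 per unit): all 8 → value 103, running total 303.00
- option 1 (132/27 per unit): 17 of 27 → value 17×132/27 = 83.1111, running total 386.11
Total 386.11.

386.11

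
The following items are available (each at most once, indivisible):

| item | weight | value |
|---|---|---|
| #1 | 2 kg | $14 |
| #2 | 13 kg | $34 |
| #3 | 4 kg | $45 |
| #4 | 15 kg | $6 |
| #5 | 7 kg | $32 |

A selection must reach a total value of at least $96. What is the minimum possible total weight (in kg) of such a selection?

Subsets with value ≥ 96, sorted by total weight:
- #2+#3+#5: weight 24, value 111
- #1+#2+#3+#5: weight 26, value 125
- #1+#3+#4+#5: weight 28, value 97
Minimum weight: 24 kg.

24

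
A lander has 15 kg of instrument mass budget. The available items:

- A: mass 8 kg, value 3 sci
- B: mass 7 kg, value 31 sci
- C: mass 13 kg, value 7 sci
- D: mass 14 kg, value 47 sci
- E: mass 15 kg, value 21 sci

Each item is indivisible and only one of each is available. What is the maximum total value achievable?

Check high-value combinations within 15 kg:
- D: mass 14, value 47
- A+B: mass 8+7=15, value 3+31=34
- B: mass 7, value 31
- E: mass 15, value 21
- C: mass 13, value 7
Best: 47 sci.

47 sci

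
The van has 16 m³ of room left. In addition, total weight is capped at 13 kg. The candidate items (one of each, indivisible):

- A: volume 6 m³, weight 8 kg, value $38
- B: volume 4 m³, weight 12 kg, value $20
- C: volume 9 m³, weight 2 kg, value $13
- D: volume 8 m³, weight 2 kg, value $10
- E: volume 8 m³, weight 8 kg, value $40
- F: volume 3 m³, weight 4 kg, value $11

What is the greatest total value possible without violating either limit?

Feasible sets respecting both limits:
- A+C: volume 15, weight 10, value 51
- E+F: volume 11, weight 12, value 51
- D+E: volume 16, weight 10, value 50
- A+F: volume 9, weight 12, value 49
Best: $51.

$51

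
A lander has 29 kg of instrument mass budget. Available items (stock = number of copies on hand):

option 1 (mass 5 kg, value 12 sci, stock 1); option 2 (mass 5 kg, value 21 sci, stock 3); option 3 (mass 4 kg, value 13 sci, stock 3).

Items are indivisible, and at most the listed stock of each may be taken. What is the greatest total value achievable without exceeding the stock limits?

Best selections within mass 29 and stock limits:
- 3×option 2 + 3×option 3: mass 27, value 102
- 1×option 1 + 3×option 2 + 2×option 3: mass 28, value 101
- 1×option 1 + 2×option 2 + 3×option 3: mass 27, value 93
- 3×option 2 + 2×option 3: mass 23, value 89
Best: 102 sci.

102 sci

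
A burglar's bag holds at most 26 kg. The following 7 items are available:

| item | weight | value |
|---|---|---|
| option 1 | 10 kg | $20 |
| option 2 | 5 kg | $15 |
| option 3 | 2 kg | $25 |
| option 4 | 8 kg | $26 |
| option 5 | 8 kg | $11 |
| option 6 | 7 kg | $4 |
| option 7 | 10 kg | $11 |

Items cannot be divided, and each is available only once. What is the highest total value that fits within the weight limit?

This is a 0/1 knapsack; check combinations near the capacity.
- option 1+option 2+option 3+option 4: weight 10+5+2+8=25, value 20+15+25+26=86
- option 2+option 3+option 4+option 5: weight 5+2+8+8=23, value 15+25+26+11=77
- option 2+option 3+option 4+option 7: weight 5+2+8+10=25, value 15+25+26+11=77
- option 1+option 3+option 4: weight 10+2+8=20, value 20+25+26=71
Best: $86.

$86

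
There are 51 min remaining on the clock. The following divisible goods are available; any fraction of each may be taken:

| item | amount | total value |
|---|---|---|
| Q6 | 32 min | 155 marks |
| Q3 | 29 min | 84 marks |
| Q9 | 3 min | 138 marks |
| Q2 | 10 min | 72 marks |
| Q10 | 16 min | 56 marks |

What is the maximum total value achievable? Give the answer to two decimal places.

Take in order of value per unit:
- Q9 (138/3 per unit): all 3 → value 138, running total 138.00
- Q2 (72/10 per unit): all 10 → value 72, running total 210.00
- Q6 (155/32 per unit): all 32 → value 155, running total 365.00
- Q10 (56/16 per unit): 6 of 16 → value 6×56/16 = 21.0000, running total 386.00
Total 386.00.

386.00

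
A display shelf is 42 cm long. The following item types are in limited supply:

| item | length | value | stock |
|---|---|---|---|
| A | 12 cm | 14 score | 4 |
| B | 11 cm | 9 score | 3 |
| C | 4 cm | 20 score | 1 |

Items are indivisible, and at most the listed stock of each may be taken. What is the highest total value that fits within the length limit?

Best selections within length 42 and stock limits:
- 3×A + 1×C: length 40, value 62
- 2×A + 1×B + 1×C: length 39, value 57
Best: 62 score.

62 score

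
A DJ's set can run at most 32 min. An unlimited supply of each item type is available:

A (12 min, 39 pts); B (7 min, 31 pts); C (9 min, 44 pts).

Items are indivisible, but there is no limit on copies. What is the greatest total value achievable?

150 pts

Best value-per-unit is C at 44/9; filling with it alone gives 3×44 = 132.
Optimal mix: 2×B + 2×C → duration 32, value 150.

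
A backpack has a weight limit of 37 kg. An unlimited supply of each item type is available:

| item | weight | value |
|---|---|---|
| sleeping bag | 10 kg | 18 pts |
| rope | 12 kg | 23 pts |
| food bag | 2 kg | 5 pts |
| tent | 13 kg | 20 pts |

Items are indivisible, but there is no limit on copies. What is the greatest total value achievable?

90 pts

Best value-per-unit is food bag at 5/2, and filling with it alone uses weight 18×2=36. No mix of the others beats 18×5 = 90.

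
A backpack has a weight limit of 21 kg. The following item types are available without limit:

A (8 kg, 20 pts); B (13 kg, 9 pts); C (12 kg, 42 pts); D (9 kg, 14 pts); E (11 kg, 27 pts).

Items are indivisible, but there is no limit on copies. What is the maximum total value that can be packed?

62 pts

Best value-per-unit is C at 42/12; filling with it alone gives 1×42 = 42.
Optimal mix: 1×A + 1×C → weight 20, value 62.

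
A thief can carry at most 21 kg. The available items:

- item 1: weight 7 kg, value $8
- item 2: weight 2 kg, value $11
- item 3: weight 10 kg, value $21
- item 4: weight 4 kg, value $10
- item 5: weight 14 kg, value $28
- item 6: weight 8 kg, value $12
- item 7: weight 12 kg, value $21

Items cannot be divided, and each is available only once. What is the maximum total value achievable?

Check high-value combinations within 21 kg:
- item 2+item 4+item 5: weight 2+4+14=20, value 11+10+28=49
- item 2+item 3+item 6: weight 2+10+8=20, value 11+21+12=44
- item 2+item 3+item 4: weight 2+10+4=16, value 11+21+10=42
- item 2+item 4+item 7: weight 2+4+12=18, value 11+10+21=42
Best: $49.

$49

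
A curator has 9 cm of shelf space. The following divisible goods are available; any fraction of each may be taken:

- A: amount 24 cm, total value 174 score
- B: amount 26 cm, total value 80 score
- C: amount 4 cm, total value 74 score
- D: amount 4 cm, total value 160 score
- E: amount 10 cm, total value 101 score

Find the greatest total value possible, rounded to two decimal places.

Take in order of value per unit:
- D (160/4 per unit): all 4 → value 160, running total 160.00
- C (74/4 per unit): all 4 → value 74, running total 234.00
- E (101/10 per unit): 1 of 10 → value 1×101/10 = 10.1000, running total 244.10
Total 244.10.

244.10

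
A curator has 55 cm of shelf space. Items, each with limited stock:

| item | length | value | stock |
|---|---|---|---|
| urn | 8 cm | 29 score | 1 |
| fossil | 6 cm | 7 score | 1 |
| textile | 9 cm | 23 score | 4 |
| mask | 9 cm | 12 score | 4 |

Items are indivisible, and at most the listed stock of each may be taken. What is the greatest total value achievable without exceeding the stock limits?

Best selections within length 55 and stock limits:
- 1×urn + 4×textile + 1×mask: length 53, value 133
- 1×urn + 1×fossil + 4×textile: length 50, value 128
Best: 133 score.

133 score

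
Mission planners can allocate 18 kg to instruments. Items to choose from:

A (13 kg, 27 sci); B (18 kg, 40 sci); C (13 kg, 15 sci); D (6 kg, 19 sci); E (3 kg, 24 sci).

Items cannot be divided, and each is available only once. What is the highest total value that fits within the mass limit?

51 sci

Check high-value combinations within 18 kg:
- A+E: mass 13+3=16, value 27+24=51
- D+E: mass 6+3=9, value 19+24=43
- B: mass 18, value 40
- C+E: mass 13+3=16, value 15+24=39
Best: 51 sci.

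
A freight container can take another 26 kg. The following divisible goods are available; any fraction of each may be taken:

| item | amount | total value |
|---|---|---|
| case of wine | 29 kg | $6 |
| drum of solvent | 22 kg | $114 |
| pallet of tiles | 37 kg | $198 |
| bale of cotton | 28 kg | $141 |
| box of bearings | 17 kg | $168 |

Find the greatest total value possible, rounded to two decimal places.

216.16

Take in order of value per unit:
- box of bearings (168/17 per unit): all 17 → value 168, running total 168.00
- pallet of tiles (198/37 per unit): 9 of 37 → value 9×198/37 = 48.1622, running total 216.16
Total 216.16.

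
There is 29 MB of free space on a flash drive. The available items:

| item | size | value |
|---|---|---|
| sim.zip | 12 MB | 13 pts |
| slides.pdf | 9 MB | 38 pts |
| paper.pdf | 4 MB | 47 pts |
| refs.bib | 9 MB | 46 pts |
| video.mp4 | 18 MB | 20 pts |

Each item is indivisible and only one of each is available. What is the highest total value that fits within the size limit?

Check high-value combinations within 29 MB:
- slides.pdf+paper.pdf+refs.bib: size 9+4+9=22, value 38+47+46=131
- sim.zip+paper.pdf+refs.bib: size 12+4+9=25, value 13+47+46=106
- sim.zip+slides.pdf+paper.pdf: size 12+9+4=25, value 13+38+47=98
- paper.pdf+refs.bib: size 4+9=13, value 47+46=93
- slides.pdf+paper.pdf: size 9+4=13, value 38+47=85
Best: 131 pts.

131 pts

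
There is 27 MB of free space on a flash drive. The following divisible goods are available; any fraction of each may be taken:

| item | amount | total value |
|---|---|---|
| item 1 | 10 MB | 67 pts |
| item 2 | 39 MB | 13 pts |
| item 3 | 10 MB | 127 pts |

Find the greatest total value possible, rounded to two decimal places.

Take in order of value per unit:
- item 3 (127/10 per unit): all 10 → value 127, running total 127.00
- item 1 (67/10 per unit): all 10 → value 67, running total 194.00
- item 2 (13/39 per unit): 7 of 39 → value 7×13/39 = 2.3333, running total 196.33
Total 196.33.

196.33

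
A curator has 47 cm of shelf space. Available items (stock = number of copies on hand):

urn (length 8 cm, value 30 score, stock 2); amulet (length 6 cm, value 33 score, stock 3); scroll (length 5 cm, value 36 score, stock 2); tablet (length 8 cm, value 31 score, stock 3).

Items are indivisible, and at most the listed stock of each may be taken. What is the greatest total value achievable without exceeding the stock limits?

Best selections within length 47 and stock limits:
- 3×amulet + 2×scroll + 2×tablet: length 44, value 233
- 1×urn + 3×amulet + 2×scroll + 1×tablet: length 44, value 232
Best: 233 score.

233 score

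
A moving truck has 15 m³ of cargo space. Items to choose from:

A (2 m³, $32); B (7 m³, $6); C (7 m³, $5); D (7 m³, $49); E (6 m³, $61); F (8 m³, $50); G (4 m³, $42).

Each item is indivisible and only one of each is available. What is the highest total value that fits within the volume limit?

Check high-value combinations within 15 m³:
- A+D+E: volume 2+7+6=15, value 32+49+61=142
- A+E+G: volume 2+6+4=12, value 32+61+42=135
- A+F+G: volume 2+8+4=14, value 32+50+42=124
- A+D+G: volume 2+7+4=13, value 32+49+42=123
Best: $142.

$142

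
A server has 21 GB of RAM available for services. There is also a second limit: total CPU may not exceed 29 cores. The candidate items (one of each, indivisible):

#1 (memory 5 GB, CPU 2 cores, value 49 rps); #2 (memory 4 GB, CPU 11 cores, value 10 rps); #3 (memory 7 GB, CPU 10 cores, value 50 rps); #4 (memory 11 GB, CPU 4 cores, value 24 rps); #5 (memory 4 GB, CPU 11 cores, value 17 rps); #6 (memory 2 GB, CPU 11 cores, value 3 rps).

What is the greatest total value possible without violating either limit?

116 rps

Feasible sets respecting both limits:
- #1+#3+#5: memory 16, CPU 23, value 116
- #1+#2+#3: memory 16, CPU 23, value 109
- #1+#3+#6: memory 14, CPU 23, value 102
Best: 116 rps.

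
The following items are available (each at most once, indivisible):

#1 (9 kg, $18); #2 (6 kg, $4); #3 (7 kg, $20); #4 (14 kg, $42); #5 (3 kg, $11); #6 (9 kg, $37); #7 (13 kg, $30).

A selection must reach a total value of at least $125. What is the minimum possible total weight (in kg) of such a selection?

42

Subsets with value ≥ 125, sorted by total weight:
- #1+#3+#4+#5+#6: weight 42, value 128
- #3+#4+#6+#7: weight 43, value 129
- #1+#4+#6+#7: weight 45, value 127
- #3+#4+#5+#6+#7: weight 46, value 140
Minimum weight: 42 kg.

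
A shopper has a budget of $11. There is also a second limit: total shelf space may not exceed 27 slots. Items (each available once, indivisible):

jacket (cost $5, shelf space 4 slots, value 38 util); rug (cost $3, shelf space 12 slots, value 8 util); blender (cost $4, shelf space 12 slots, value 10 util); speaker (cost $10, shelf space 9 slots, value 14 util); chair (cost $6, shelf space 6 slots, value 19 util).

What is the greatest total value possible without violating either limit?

57 util

Feasible sets respecting both limits:
- jacket+chair: cost 11, shelf space 10, value 57
- jacket+blender: cost 9, shelf space 16, value 48
- jacket+rug: cost 8, shelf space 16, value 46
- jacket: cost 5, shelf space 4, value 38
Best: 57 util.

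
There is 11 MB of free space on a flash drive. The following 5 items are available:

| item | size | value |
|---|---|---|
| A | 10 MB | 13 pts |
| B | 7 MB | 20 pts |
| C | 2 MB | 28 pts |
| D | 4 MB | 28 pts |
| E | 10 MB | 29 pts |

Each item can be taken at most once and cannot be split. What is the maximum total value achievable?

Check high-value combinations within 11 MB:
- C+D: size 2+4=6, value 28+28=56
- B+C: size 7+2=9, value 20+28=48
- B+D: size 7+4=11, value 20+28=48
- E: size 10, value 29
- C: size 2, value 28
Best: 56 pts.

56 pts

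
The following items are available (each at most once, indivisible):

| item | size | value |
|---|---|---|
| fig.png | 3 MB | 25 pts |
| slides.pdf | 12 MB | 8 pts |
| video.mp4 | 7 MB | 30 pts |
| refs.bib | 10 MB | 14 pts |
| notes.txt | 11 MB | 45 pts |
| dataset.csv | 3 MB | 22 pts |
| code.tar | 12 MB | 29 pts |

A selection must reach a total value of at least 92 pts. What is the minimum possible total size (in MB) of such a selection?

17

Subsets with value ≥ 92, sorted by total size:
- fig.png+notes.txt+dataset.csv: size 17, value 92
- fig.png+video.mp4+notes.txt: size 21, value 100
Minimum size: 17 MB.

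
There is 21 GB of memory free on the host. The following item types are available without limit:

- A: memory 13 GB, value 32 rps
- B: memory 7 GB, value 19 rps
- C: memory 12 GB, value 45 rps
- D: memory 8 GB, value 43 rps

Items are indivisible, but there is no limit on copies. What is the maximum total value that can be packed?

88 rps

Best value-per-unit is D at 43/8; filling with it alone gives 2×43 = 86.
Optimal mix: 1×C + 1×D → memory 20, value 88.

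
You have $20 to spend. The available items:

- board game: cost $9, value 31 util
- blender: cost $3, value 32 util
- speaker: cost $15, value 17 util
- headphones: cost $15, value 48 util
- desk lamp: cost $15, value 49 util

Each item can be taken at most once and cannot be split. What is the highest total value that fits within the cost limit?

Check high-value combinations within $20:
- blender+desk lamp: cost 3+15=18, value 32+49=81
- blender+headphones: cost 3+15=18, value 32+48=80
- board game+blender: cost 9+3=12, value 31+32=63
- desk lamp: cost 15, value 49
Best: 81 util.

81 util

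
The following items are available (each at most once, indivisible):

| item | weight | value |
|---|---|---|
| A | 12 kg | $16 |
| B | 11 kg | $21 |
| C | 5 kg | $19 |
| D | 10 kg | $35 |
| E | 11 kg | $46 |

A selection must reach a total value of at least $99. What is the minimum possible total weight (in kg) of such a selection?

Subsets with value ≥ 99, sorted by total weight:
- C+D+E: weight 26, value 100
- B+D+E: weight 32, value 102
Minimum weight: 26 kg.

26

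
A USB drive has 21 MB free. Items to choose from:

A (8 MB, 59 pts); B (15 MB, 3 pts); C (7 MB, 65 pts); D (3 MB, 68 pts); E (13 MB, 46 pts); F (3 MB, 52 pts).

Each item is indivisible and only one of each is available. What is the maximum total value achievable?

244 pts

Check high-value combinations within 21 MB:
- A+C+D+F: size 8+7+3+3=21, value 59+65+68+52=244
- A+C+D: size 8+7+3=18, value 59+65+68=192
- C+D+F: size 7+3+3=13, value 65+68+52=185
Best: 244 pts.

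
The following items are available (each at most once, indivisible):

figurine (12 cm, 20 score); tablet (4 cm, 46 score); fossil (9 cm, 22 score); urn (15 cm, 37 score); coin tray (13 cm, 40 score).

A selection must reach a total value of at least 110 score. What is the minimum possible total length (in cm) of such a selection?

Subsets with value ≥ 110, sorted by total length:
- tablet+urn+coin tray: length 32, value 123
- figurine+tablet+fossil+coin tray: length 38, value 128
- figurine+tablet+fossil+urn: length 40, value 125
- tablet+fossil+urn+coin tray: length 41, value 145
Minimum length: 32 cm.

32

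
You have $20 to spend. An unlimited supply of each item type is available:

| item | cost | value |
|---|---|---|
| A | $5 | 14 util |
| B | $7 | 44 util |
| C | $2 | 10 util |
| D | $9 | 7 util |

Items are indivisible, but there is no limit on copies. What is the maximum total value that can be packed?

118 util

Best value-per-unit is B at 44/7; filling with it alone gives 2×44 = 88.
Optimal mix: 2×B + 3×C → cost 20, value 118.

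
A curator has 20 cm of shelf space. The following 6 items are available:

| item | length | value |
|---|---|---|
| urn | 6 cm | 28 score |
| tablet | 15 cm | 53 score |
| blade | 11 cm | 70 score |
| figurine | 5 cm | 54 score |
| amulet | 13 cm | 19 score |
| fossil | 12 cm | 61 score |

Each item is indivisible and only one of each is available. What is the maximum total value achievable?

This is a 0/1 knapsack; check combinations near the capacity.
- blade+figurine: length 11+5=16, value 70+54=124
- figurine+fossil: length 5+12=17, value 54+61=115
- tablet+figurine: length 15+5=20, value 53+54=107
- urn+blade: length 6+11=17, value 28+70=98
- urn+fossil: length 6+12=18, value 28+61=89
Best: 124 score.

124 score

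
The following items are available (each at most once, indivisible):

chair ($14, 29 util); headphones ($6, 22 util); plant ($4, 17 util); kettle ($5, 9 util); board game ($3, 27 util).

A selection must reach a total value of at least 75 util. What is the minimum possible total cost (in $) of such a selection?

Subsets with value ≥ 75, sorted by total cost:
- headphones+plant+kettle+board game: cost 18, value 75
- chair+headphones+board game: cost 23, value 78
Minimum cost: 18 $.

18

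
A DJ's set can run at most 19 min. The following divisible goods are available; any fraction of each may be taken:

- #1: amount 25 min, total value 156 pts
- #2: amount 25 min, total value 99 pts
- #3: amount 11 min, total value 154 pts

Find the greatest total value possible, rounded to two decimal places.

203.92

Take in order of value per unit:
- #3 (154/11 per unit): all 11 → value 154, running total 154.00
- #1 (156/25 per unit): 8 of 25 → value 8×156/25 = 49.9200, running total 203.92
Total 203.92.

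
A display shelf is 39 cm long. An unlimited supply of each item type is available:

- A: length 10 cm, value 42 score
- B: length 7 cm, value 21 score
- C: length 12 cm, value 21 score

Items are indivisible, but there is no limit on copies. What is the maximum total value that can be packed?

147 score

Best value-per-unit is A at 42/10; filling with it alone gives 3×42 = 126.
Optimal mix: 3×A + 1×B → length 37, value 147.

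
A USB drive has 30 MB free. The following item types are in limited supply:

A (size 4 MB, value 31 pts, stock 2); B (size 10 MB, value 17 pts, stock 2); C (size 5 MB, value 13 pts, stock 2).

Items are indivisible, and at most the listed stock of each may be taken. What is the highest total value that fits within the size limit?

Top feasible selections:
- 2×A + 1×B + 2×C: size 28, value 105
- 2×A + 2×B: size 28, value 96
Best: 105 pts.

105 pts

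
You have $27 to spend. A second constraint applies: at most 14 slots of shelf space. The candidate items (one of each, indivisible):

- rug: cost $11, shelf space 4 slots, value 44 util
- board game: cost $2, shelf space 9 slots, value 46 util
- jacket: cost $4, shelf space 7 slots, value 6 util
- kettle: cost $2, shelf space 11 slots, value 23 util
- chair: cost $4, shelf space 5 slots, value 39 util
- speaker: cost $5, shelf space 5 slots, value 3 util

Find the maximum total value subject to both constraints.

90 util

Feasible sets respecting both limits:
- rug+board game: cost 13, shelf space 13, value 90
- rug+chair+speaker: cost 20, shelf space 14, value 86
- board game+chair: cost 6, shelf space 14, value 85
- rug+chair: cost 15, shelf space 9, value 83
Best: 90 util.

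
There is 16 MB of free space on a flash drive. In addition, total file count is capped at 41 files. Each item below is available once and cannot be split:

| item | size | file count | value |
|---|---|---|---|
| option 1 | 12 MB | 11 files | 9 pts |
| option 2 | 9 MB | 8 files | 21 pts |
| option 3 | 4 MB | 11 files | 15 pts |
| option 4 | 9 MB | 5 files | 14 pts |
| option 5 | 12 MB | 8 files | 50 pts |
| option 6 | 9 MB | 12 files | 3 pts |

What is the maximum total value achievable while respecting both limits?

65 pts

Feasible sets respecting both limits:
- option 3+option 5: size 16, file count 19, value 65
- option 5: size 12, file count 8, value 50
- option 2+option 3: size 13, file count 19, value 36
- option 3+option 4: size 13, file count 16, value 29
Best: 65 pts.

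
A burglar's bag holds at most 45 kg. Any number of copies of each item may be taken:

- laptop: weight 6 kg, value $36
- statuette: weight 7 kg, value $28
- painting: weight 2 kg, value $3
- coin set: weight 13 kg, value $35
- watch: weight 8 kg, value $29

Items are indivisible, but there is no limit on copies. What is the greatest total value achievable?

Best value-per-unit is laptop at 36/6; filling with it alone gives 7×36 = 252.
Optimal mix: 7×laptop + 1×painting → weight 44, value 255.

$255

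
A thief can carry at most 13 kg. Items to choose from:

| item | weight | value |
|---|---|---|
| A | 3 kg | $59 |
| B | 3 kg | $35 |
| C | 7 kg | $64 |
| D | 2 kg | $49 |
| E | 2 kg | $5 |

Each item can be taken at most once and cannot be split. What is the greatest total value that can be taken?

$172

Check high-value combinations within 13 kg:
- A+C+D: weight 3+7+2=12, value 59+64+49=172
- A+B+C: weight 3+3+7=13, value 59+35+64=158
- A+B+D+E: weight 3+3+2+2=10, value 59+35+49+5=148
- B+C+D: weight 3+7+2=12, value 35+64+49=148
Best: $172.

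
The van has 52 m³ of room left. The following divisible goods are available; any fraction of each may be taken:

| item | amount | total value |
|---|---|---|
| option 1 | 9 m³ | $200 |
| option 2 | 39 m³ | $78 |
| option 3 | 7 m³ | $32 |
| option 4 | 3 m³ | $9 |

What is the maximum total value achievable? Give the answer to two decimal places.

Take in order of value per unit:
- option 1 (200/9 per unit): all 9 → value 200, running total 200.00
- option 3 (32/7 per unit): all 7 → value 32, running total 232.00
- option 4 (9/3 per unit): all 3 → value 9, running total 241.00
- option 2 (78/39 per unit): 33 of 39 → value 33×78/39 = 66.0000, running total 307.00
Total 307.00.

307.00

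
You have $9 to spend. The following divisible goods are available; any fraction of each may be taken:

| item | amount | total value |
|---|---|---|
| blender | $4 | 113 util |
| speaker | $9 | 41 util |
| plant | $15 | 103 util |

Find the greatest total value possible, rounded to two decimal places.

147.33

Take in order of value per unit:
- blender (113/4 per unit): all 4 → value 113, running total 113.00
- plant (103/15 per unit): 5 of 15 → value 5×103/15 = 34.3333, running total 147.33
Total 147.33.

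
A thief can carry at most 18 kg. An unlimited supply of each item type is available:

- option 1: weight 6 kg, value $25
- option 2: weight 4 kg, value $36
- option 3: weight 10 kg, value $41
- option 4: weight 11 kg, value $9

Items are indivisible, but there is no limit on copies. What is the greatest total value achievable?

Best value-per-unit is option 2 at 36/4, and filling with it alone uses weight 4×4=16. No mix of the others beats 4×36 = 144.

$144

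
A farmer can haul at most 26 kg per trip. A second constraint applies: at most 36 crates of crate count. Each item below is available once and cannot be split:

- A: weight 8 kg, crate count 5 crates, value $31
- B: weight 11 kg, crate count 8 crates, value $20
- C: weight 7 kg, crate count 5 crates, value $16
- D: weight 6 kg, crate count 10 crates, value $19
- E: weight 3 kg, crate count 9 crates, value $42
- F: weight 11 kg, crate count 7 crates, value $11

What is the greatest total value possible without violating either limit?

Feasible sets respecting both limits:
- A+C+D+E: weight 24, crate count 29, value 108
- A+B+E: weight 22, crate count 22, value 93
- A+D+E: weight 17, crate count 24, value 92
- A+C+E: weight 18, crate count 19, value 89
Best: $108.

$108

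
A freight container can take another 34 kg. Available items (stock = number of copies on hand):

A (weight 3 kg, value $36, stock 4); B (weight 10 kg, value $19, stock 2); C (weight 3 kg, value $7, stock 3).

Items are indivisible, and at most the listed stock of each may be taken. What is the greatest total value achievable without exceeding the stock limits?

Top feasible selections:
- 4×A + 1×B + 3×C: weight 31, value 184
- 4×A + 2×B: weight 32, value 182
Best: $184.

$184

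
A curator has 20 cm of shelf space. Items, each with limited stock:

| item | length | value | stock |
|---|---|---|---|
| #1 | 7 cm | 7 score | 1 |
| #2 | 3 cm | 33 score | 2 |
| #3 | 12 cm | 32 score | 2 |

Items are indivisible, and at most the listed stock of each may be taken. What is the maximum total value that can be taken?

Top feasible selections:
- 2×#2 + 1×#3: length 18, value 98
- 1×#1 + 2×#2: length 13, value 73
- 2×#2: length 6, value 66
- 1×#2 + 1×#3: length 15, value 65
Best: 98 score.

98 score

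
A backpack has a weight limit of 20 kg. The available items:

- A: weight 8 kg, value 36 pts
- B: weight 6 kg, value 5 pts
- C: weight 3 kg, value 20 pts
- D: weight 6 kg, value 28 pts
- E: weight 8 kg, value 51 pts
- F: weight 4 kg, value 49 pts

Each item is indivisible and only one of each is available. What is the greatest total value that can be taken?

Check high-value combinations within 20 kg:
- A+E+F: weight 8+8+4=20, value 36+51+49=136
- D+E+F: weight 6+8+4=18, value 28+51+49=128
- C+E+F: weight 3+8+4=15, value 20+51+49=120
Best: 136 pts.

136 pts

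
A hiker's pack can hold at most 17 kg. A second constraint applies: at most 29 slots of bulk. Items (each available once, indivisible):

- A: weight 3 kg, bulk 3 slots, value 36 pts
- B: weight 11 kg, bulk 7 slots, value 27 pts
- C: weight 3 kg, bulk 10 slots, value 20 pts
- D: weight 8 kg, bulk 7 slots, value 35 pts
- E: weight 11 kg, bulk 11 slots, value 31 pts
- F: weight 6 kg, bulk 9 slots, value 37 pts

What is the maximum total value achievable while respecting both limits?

Feasible sets respecting both limits:
- A+D+F: weight 17, bulk 19, value 108
- A+C+F: weight 12, bulk 22, value 93
- C+D+F: weight 17, bulk 26, value 92
Best: 108 pts.

108 pts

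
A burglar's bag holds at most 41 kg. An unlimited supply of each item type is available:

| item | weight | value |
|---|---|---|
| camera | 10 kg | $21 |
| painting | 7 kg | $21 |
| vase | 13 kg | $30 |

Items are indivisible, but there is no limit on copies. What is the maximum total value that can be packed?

$114

Best value-per-unit is painting at 21/7; filling with it alone gives 5×21 = 105.
Optimal mix: 4×painting + 1×vase → weight 41, value 114.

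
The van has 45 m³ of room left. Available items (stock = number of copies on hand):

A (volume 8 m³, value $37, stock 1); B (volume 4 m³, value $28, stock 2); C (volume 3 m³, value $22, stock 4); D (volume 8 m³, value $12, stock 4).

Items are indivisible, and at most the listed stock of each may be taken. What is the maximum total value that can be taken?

$205

Top feasible selections:
- 1×A + 2×B + 4×C + 2×D: volume 44, value 205
- 1×A + 2×B + 4×C + 1×D: volume 36, value 193
- 1×A + 2×B + 3×C + 2×D: volume 41, value 183
Best: $205.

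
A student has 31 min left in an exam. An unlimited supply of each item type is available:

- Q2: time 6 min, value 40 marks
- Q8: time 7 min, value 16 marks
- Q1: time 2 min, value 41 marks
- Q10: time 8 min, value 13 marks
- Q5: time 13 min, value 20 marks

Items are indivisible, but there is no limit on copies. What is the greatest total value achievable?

Best value-per-unit is Q1 at 41/2, and filling with it alone uses time 15×2=30. No mix of the others beats 15×41 = 615.

615 marks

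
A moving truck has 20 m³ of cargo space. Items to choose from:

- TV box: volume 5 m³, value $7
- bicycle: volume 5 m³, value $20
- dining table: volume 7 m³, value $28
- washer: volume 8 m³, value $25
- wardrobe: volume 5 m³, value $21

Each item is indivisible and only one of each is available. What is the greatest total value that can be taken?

Check high-value combinations within 20 m³:
- dining table+washer+wardrobe: volume 7+8+5=20, value 28+25+21=74
- bicycle+dining table+washer: volume 5+7+8=20, value 20+28+25=73
- bicycle+dining table+wardrobe: volume 5+7+5=17, value 20+28+21=69
- bicycle+washer+wardrobe: volume 5+8+5=18, value 20+25+21=66
- TV box+dining table+washer: volume 5+7+8=20, value 7+28+25=60
Best: $74.

$74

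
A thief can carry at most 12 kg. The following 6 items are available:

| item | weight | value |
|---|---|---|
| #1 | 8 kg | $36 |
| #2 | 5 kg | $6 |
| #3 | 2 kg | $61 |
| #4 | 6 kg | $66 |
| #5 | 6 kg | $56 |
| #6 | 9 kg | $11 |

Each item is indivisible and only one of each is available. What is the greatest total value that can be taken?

$127

Check high-value combinations within 12 kg:
- #3+#4: weight 2+6=8, value 61+66=127
- #4+#5: weight 6+6=12, value 66+56=122
- #3+#5: weight 2+6=8, value 61+56=117
- #1+#3: weight 8+2=10, value 36+61=97
- #2+#4: weight 5+6=11, value 6+66=72
Best: $127.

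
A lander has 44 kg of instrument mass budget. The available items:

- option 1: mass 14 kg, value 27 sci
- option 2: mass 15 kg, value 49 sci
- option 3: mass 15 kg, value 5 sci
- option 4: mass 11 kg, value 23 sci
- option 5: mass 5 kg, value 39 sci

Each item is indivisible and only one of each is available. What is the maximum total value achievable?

Check high-value combinations within 44 kg:
- option 1+option 2+option 5: mass 14+15+5=34, value 27+49+39=115
- option 2+option 4+option 5: mass 15+11+5=31, value 49+23+39=111
- option 1+option 2+option 4: mass 14+15+11=40, value 27+49+23=99
- option 2+option 3+option 5: mass 15+15+5=35, value 49+5+39=93
Best: 115 sci.

115 sci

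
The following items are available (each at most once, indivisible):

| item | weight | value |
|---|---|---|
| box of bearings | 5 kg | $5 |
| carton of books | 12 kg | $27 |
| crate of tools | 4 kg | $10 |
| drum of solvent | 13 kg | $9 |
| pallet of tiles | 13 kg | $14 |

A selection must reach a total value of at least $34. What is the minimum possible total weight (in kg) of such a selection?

Subsets with value ≥ 34, sorted by total weight:
- carton of books+crate of tools: weight 16, value 37
- box of bearings+carton of books+crate of tools: weight 21, value 42
Minimum weight: 16 kg.

16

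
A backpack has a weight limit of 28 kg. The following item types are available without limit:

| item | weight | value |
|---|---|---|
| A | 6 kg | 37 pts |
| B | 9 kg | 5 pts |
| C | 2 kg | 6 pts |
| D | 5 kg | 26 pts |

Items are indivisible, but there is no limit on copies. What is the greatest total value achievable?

163 pts

Best value-per-unit is A at 37/6; filling with it alone gives 4×37 = 148.
Optimal mix: 3×A + 2×D → weight 28, value 163.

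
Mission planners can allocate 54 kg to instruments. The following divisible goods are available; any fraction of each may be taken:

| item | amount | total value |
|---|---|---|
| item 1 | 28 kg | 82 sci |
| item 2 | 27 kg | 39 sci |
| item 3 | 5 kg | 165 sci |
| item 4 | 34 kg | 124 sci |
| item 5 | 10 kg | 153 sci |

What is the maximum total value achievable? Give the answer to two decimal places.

456.64

Take in order of value per unit:
- item 3 (165/5 per unit): all 5 → value 165, running total 165.00
- item 5 (153/10 per unit): all 10 → value 153, running total 318.00
- item 4 (124/34 per unit): all 34 → value 124, running total 442.00
- item 1 (82/28 per unit): 5 of 28 → value 5×82/28 = 14.6429, running total 456.64
Total 456.64.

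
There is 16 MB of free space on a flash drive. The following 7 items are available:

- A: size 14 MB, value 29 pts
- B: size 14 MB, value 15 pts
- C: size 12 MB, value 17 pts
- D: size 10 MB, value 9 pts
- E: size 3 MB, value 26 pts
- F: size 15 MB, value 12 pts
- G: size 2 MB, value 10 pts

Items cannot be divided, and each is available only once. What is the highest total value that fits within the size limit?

45 pts

This is a 0/1 knapsack; check combinations near the capacity.
- D+E+G: size 10+3+2=15, value 9+26+10=45
- C+E: size 12+3=15, value 17+26=43
- A+G: size 14+2=16, value 29+10=39
- E+G: size 3+2=5, value 26+10=36
Best: 45 pts.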